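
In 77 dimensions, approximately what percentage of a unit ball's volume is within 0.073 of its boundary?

1 - (1-0.073)^77 ≈ 0.997082 ≈ 99.71%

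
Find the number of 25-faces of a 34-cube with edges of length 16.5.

f_25(34-cube) = (34 choose 25) · 2^9 = 26855043072.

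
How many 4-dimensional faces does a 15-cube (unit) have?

An n-cube has C(n,k)·2^(n-k) k-faces. Here C(15,4)·2^11 = 1365·2048 = 2795520.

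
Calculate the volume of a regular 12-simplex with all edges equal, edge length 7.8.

For a regular n-simplex with edge a, V = (a^n / n!)·√((n+1)/2^n). With a=7.8, n=12: V ≈ 5.96472.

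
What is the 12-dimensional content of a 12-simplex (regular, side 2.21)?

For a regular n-simplex with edge a, V = (a^n / n!)·√((n+1)/2^n). With a=2.21, n=12: V ≈ 1.59647e-06.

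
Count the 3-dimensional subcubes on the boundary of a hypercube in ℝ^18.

f_3(18-cube) = (18 choose 3) · 2^15 = 26738688.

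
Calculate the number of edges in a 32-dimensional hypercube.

The 32-cube has n·2^(n-1) = 32·2^31 = 32·2147483648 = 68719476736 edges.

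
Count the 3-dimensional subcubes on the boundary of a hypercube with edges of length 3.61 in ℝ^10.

Number of 3-faces = C(10,3) · 2^(10-3) = 120 · 128 = 15360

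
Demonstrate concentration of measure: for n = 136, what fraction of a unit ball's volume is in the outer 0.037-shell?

1 - (1-0.037)^136 ≈ 0.994068 ≈ 99.41%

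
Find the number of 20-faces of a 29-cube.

An n-cube has C(n,k)·2^(n-k) k-faces. Here C(29,20)·2^9 = 10015005·512 = 5127682560.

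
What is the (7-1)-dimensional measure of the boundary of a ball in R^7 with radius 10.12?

|∂B_7(10.12)| ≈ 3.55272e+07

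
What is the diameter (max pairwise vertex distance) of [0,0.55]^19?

||(0.55,0.55,...,0.55)|| = √(19)·0.55 ≈ 2.39739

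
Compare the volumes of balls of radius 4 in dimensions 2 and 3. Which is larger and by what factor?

V_2(4) ≈ 50.2655, V_3(4) ≈ 268.083. The 3-ball is larger by a factor of 5.333.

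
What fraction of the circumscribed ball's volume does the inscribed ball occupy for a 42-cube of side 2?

The radii are 2/2 and 2√42/2, so the volume ratio is (1/√42)^42 = 42^{-42/2} ≈ 8.1614e-35.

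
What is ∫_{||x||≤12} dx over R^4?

V = 10368·π^2 ≈ 102328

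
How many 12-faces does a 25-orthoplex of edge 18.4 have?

Each 12-face is the convex hull of 13 vertices, one chosen as ±e_i from each of 13 distinct axes: 2^13·C(25,13) = 42600857600.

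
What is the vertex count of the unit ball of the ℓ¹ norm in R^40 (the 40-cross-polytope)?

Number of vertices = 2n = 80.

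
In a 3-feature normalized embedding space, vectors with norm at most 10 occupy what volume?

The n-ball volume is π^(n/2)·r^n/Γ(n/2+1). With n=3, r=10: V = 4000·π/3 ≈ 4188.79.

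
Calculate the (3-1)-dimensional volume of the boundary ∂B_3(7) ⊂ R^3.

S = n·V_n(r)/r = 3·V_3(7)/7 (volume-to-surface relation), giving 4πr² = 4π·(7)² ≈ 615.752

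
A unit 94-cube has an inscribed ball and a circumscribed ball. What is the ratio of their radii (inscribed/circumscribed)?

Ratio = (s/2)/(s√94/2) = 94^(-1/2) ≈ 0.103142.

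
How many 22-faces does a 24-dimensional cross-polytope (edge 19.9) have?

Number of 22-faces = 2^(22+1) · C(24,22+1) = 8388608 · 24 = 201326592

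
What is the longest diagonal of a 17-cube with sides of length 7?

||(7,7,...,7)|| = √(17)·7 ≈ 28.8617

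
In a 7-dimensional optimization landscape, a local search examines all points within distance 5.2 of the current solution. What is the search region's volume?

Volume = π^{7/2}·(5.2)^7/Γ(9/2) ≈ 485740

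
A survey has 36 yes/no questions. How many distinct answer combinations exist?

Each vertex is a binary string of length 36, so there are 2^36 = 68719476736.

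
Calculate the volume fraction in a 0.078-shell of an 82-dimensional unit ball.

1 - (1-0.078)^82 ≈ 0.998718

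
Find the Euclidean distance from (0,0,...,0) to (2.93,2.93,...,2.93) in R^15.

d = √(2.93² + 2.93² + ... + 2.93²) [15 terms] = √(15·2.93²) = 2.93√15 ≈ 11.3478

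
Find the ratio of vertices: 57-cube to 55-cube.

The 57-cube has 2^57 = 144115188075855872 vertices. The 55-cube has 2^55 = 36028797018963968 vertices. Ratio: 144115188075855872/36028797018963968 = 4.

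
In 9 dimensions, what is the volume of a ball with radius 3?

V = 23328·π^4/35 ≈ 64924.6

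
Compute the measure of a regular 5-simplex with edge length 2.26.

V_5 = √(6) · 2.26^5 / (5! · 2^(5/2)) ≈ 0.212746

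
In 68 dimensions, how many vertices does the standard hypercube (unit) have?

Number of vertices = 2^68 = 295147905179352825856.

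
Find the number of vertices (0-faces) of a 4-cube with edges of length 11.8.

An n-cube has C(n,k)·2^(n-k) k-faces. Here C(4,0)·2^4 = 1·16 = 16.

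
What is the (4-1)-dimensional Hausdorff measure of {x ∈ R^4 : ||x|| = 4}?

|∂B_4(4)| = 128·π^2 ≈ 1263.31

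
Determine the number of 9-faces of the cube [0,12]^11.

Choose 9 of 11 axes to span the face (C(11,9) = 55 ways), then fix each of the remaining 2 coordinates at one of its two extreme values (2^2 = 4 ways): 55·4 = 220.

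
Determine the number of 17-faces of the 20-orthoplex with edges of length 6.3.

f_17(20-orthoplex) = 2^18 · (20 choose 18) = 49807360.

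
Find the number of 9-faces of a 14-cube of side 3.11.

f_9(14-cube) = (14 choose 9) · 2^5 = 64064.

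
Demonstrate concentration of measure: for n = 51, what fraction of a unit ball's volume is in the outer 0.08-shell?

1 - (1-0.08)^51 ≈ 0.985771 ≈ 98.58%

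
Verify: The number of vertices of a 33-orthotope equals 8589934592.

True. The 33-cube has 2^33 = 8589934592 vertices.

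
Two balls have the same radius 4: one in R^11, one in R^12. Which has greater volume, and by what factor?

V_11(4) ≈ 7.9025e+06, V_12(4) ≈ 2.2402e+07. The 12-ball is larger by a factor of 2.835.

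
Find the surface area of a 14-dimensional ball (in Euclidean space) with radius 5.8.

The surface area of an n-ball is 2π^(n/2) r^(n-1) / Γ(n/2). For n=14, r=5.8: 7.05197e+10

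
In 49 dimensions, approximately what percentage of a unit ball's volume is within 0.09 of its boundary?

1 - (1-0.09)^49 ≈ 0.990159 ≈ 99.02%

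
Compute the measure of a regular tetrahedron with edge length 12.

Volume = (√2/12) · 12³ = 203.647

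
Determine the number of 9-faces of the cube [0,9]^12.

Number of 9-faces = C(12,9) · 2^(12-9) = 220 · 8 = 1760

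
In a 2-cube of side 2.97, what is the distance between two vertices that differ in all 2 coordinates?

d = √(2.97² + 2.97² + ... + 2.97²) [2 terms] = √(2·2.97²) = 2.97√2 ≈ 4.20021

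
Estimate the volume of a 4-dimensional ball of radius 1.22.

The n-ball volume is π^(n/2)·r^n/Γ(n/2+1). With n=4, r=1.22: V ≈ 10.9322.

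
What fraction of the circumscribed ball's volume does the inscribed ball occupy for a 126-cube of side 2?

Volume scales as r^n, and r_in/r_out = 1/√126, giving (1/√126)^126 ≈ 4.74958e-133.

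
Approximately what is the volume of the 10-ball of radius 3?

The n-ball volume is π^(n/2)·r^n/Γ(n/2+1). With n=10, r=3: V = 19683·π^5/40 ≈ 150585.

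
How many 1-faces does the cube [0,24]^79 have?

Number of 1-faces = C(79,1)·2^(79-1) = 79·302231454903657293676544 = 23876284937388926200446976.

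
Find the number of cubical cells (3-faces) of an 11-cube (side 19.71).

f_3(11-cube) = (11 choose 3) · 2^8 = 42240.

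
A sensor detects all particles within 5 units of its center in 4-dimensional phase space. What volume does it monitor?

V = 625·π^2/2 ≈ 3084.25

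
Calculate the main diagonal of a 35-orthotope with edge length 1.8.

The space diagonal of an n-cube of side s is s√n. Here 1.8·√35 ≈ 10.6489.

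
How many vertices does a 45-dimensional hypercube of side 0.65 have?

The 45-cube has 2^45 = 35184372088832 vertices.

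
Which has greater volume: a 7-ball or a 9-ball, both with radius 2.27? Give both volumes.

V_7(2.27) ≈ 1467.44. V_9(2.27) ≈ 5278.98. The 9-ball is larger.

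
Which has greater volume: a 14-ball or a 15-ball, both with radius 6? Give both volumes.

V_14(6) ≈ 4.69609e+10. V_15(6) ≈ 1.79349e+11. The 15-ball is larger.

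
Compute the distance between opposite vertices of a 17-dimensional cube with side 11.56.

d = √(11.56² + 11.56² + ... + 11.56²) [17 terms] = √(17·11.56²) = 11.56√17 ≈ 47.6631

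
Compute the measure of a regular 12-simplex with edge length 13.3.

V = (13.3^12 / 12!) · √((12+1) / 2^12) ≈ 3603.08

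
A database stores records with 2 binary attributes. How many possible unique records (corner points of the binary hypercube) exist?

The 2-cube has 2^2 = 4 vertices.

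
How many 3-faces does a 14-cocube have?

f_3(14-orthoplex) = 2^4 · (14 choose 4) = 16016.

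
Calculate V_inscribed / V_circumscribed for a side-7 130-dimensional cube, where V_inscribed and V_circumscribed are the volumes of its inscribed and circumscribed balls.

V_in / V_out = (r_in/r_out)^130 = (1/√130)^130 = 130^(-130/2) ≈ 3.92358e-138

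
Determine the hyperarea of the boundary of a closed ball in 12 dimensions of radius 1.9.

S_12(1.9) = 2·π^(12/2)·(1.9)^11 / Γ(12/2) ≈ 18665.4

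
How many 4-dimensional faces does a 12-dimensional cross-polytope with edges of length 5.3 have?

f_4(12-orthoplex) = 2^5 · (12 choose 5) = 25344.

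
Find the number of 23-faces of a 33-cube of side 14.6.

Choose 23 of 33 axes to span the face (C(33,23) = 92561040 ways), then fix each of the remaining 10 coordinates at one of its two extreme values (2^10 = 1024 ways): 92561040·1024 = 94782504960.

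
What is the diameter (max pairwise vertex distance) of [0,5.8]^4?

d = √(5.8² + 5.8² + ... + 5.8²) [4 terms] = √(4·5.8²) = 5.8√4 = 11.6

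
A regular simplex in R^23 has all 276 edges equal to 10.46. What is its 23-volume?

V_23 = √(24) · 10.46^23 / (23! · 2^(23/2)) ≈ 0.0184075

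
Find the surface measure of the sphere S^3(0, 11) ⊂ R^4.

S_4(11) = 2·π^(4/2)·(11)^3 / Γ(4/2) = 2662·π^2 ≈ 26272.9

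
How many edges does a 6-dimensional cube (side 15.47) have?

The 6-cube has n·2^(n-1) = 6·2^5 = 6·32 = 192 edges.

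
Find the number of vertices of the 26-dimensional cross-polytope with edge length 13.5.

An n-cross-polytope has 2n vertices; here n = 26, giving 52.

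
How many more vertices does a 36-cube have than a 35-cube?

The 36-cube has 2^36 = 68719476736 vertices. The 35-cube has 2^35 = 34359738368 vertices. Difference: 68719476736 - 34359738368 = 34359738368.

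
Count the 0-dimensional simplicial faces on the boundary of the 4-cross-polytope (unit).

f_0(4-orthoplex) = 2^1 · (4 choose 1) = 8.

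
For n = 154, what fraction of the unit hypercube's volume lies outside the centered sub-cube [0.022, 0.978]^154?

1 - (1 - 2·0.022)^154 = 1 - 0.956^154 ≈ 0.999022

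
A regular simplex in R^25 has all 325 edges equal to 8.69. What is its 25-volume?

V_25 = √(26) · 8.69^25 / (25! · 2^(25/2)) ≈ 1.69614e-05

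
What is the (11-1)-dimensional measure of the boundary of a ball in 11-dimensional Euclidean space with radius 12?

|∂B_11(12)| = 146767085568·π^5/35 ≈ 1.28325e+12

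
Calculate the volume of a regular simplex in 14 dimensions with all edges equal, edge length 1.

For a regular n-simplex with edge a, V = (a^n / n!)·√((n+1)/2^n). With a=1, n=14: V ≈ 3.47078e-13.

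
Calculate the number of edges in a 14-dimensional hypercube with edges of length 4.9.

An n-cube has n·2^(n-1) edges. With n = 14: 14·8192 = 114688.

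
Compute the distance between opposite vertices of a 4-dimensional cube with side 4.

d = √(4² + 4² + ... + 4²) [4 terms] = √(4·4²) = 4√4 = 8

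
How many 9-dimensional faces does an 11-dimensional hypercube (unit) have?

f_9(11-cube) = (11 choose 9) · 2^2 = 220.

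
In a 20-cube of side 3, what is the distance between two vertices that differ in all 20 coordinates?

Diagonal = √20 · 3 ≈ 13.4164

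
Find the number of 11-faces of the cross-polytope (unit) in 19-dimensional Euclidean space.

Number of 11-faces = 2^(11+1) · C(19,11+1) = 4096 · 50388 = 206389248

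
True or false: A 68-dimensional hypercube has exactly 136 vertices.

False. The 68-cube has 2^68 = 295147905179352825856 vertices.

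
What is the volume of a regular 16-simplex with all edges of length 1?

V_16 = √(17) · 1^16 / (16! · 2^(16/2)) ≈ 7.69777e-16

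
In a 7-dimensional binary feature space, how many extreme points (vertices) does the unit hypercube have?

Each vertex is a binary string of length 7, so there are 2^7 = 128.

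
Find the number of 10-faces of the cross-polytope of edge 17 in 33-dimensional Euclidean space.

f_10(33-orthoplex) = 2^11 · (33 choose 11) = 396363202560.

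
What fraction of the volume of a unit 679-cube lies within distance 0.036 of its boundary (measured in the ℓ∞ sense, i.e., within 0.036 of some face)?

1 - (1 - 2·0.036)^679 = 1 - 0.928^679 ≈ 1 - 9.227e-23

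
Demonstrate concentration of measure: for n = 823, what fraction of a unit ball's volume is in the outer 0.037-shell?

1 - (1-0.037)^823 ≈ 1 - 3.345e-14 ≈ (100 - 3.34e-12)%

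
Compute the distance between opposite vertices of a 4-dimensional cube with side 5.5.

Diagonal = √4 · 5.5 = 11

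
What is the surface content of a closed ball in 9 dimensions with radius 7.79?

|∂B_9(7.79)| ≈ 4.02587e+08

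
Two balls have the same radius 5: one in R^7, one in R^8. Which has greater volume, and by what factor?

V_7(5) ≈ 369122, V_8(5) ≈ 1.58543e+06. The 8-ball is larger by a factor of 4.295.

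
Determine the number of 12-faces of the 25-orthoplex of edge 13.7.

f_12(25-orthoplex) = 2^13 · (25 choose 13) = 42600857600.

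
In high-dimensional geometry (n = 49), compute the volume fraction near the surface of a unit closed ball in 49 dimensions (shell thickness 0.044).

1 - (1-0.044)^49 ≈ 0.889735 ≈ 88.97%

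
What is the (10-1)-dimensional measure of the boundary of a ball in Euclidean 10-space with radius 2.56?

|∂B_10(2.56)| ≈ 120428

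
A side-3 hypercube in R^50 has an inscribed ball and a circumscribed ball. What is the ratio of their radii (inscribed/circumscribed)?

r_in / r_out = (3/2) / (3√50/2) = 1/√50 ≈ 0.141421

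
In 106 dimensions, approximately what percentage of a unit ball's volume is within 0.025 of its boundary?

1 - (1-0.025)^106 ≈ 0.931689 ≈ 93.17%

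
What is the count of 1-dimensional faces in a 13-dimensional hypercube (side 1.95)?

An n-cube has C(n,k)·2^(n-k) k-faces. Here C(13,1)·2^12 = 13·4096 = 53248.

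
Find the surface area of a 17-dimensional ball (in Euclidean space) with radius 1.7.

S = n·V_n(r)/r = 17·V_17(1.7)/1.7 (volume-to-surface relation), giving 11662.5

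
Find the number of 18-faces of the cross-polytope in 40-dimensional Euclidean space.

Number of 18-faces = 2^(18+1) · C(40,18+1) = 524288 · 131282408400 = 68829791335219200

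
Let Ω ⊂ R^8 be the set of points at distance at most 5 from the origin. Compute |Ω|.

Volume = π^{8/2}·(5)^8/Γ(5) = 390625·π^4/24 ≈ 1.58543e+06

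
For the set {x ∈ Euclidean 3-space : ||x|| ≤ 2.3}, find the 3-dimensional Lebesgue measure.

V_3(2.3) = π^(3/2) · (2.3)^3 / Γ(3/2 + 1) ≈ 50.965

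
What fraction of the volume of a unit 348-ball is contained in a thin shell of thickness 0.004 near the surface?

Shell fraction = 1 - (1-0.004)^348 ≈ 0.752115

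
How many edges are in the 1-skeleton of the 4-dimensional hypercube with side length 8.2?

Number of 1-faces = C(4,1)·2^(4-1) = 4·8 = 32.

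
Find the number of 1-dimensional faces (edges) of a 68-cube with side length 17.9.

The 68-cube has n·2^(n-1) = 68·2^67 = 68·147573952589676412928 = 10035028776097996079104 edges.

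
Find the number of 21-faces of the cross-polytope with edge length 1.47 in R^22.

Number of 21-faces = 2^(21+1) · C(22,21+1) = 4194304 · 1 = 4194304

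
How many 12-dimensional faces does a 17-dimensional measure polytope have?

f_12(17-cube) = (17 choose 12) · 2^5 = 198016.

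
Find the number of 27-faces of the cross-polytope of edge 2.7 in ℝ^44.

Each 27-face is the convex hull of 28 vertices, one chosen as ±e_i from each of 28 distinct axes: 2^28·C(44,28) = 111861028947476086784.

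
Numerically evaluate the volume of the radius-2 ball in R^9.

V_9(2) = π^(9/2) · (2)^9 / Γ(9/2 + 1) = 16384·π^4/945 ≈ 1688.84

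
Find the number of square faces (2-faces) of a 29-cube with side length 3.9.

Choose 2 of 29 axes to span the face (C(29,2) = 406 ways), then fix each of the remaining 27 coordinates at one of its two extreme values (2^27 = 134217728 ways): 406·134217728 = 54492397568.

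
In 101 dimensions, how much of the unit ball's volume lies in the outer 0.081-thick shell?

1 - (1-0.081)^101 ≈ 0.999803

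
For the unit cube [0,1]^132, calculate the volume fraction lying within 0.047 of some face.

The inner cube has side 1-2·0.047 = 0.906 and volume (0.906)^132 ≈ 2.192e-06, so the shell holds 0.9999978076 of the volume.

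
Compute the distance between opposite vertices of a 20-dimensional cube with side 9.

Diagonal = √20 · 9 ≈ 40.2492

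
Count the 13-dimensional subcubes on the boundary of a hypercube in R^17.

Choose 13 of 17 axes to span the face (C(17,13) = 2380 ways), then fix each of the remaining 4 coordinates at one of its two extreme values (2^4 = 16 ways): 2380·16 = 38080.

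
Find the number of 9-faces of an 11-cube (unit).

Choose 9 of 11 axes to span the face (C(11,9) = 55 ways), then fix each of the remaining 2 coordinates at one of its two extreme values (2^2 = 4 ways): 55·4 = 220.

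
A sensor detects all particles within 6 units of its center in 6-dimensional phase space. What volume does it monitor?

V = 7776·π^3 ≈ 241105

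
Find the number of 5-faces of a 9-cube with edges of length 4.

f_5(9-cube) = (9 choose 5) · 2^4 = 2016.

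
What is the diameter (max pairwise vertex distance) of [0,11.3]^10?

Diagonal = √10 · 11.3 ≈ 35.7337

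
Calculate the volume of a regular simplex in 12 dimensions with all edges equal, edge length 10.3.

For a regular n-simplex with edge a, V = (a^n / n!)·√((n+1)/2^n). With a=10.3, n=12: V ≈ 167.688.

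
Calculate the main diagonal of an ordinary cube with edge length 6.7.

d = √(6.7² + 6.7² + ... + 6.7²) [3 terms] = √(3·6.7²) = 6.7√3 ≈ 11.6047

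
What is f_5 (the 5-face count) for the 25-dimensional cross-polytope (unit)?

Each 5-face is the convex hull of 6 vertices, one chosen as ±e_i from each of 6 distinct axes: 2^6·C(25,6) = 11334400.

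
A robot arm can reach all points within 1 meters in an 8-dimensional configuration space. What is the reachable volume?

V_8(1) = π^(8/2) · (1)^8 / Γ(8/2 + 1) = π^4/24 ≈ 4.05871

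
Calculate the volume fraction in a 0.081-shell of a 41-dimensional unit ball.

V(inner)/V(outer) = ((1-0.081)/1)^41 ≈ 0.03133, so the shell fraction is 0.968672.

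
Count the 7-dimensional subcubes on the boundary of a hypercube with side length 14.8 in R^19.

Choose 7 of 19 axes to span the face (C(19,7) = 50388 ways), then fix each of the remaining 12 coordinates at one of its two extreme values (2^12 = 4096 ways): 50388·4096 = 206389248.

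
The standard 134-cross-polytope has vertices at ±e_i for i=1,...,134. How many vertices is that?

The vertices are ±e_1, ..., ±e_134, so there are 2·134 = 268.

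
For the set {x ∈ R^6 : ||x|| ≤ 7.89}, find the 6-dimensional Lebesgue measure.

Volume = π^{6/2}·(7.89)^6/Γ(4) ≈ 1.2467e+06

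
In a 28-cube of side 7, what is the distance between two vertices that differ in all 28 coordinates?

d = √(7² + 7² + ... + 7²) [28 terms] = √(28·7²) = 7√28 ≈ 37.0405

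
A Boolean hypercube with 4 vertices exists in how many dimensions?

n = log_2(4) = 2.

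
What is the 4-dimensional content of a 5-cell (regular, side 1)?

V = (1^4 / 4!) · √((4+1) / 2^4) ≈ 0.0232924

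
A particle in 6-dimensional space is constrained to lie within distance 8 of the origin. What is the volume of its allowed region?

Volume = π^{6/2}·(8)^6/Γ(4) = 131072·π^3/3 ≈ 1.35468e+06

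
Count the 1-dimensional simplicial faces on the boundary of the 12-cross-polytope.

Each 1-face is the convex hull of 2 vertices, one chosen as ±e_i from each of 2 distinct axes: 2^2·C(12,2) = 264.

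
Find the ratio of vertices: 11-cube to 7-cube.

The 11-cube has 2^11 = 2048 vertices. The 7-cube has 2^7 = 128 vertices. Ratio: 2048/128 = 16.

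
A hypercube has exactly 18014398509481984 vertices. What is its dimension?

n = log_2(18014398509481984) = 54.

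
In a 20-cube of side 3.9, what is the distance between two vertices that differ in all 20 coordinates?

d = √(3.9² + 3.9² + ... + 3.9²) [20 terms] = √(20·3.9²) = 3.9√20 ≈ 17.4413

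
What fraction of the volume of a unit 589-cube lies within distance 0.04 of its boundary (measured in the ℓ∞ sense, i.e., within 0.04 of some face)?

The inner cube has side 1-2·0.04 = 0.92 and volume (0.92)^589 ≈ 4.688e-22, so the shell holds 1 - 4.688e-22 of the volume.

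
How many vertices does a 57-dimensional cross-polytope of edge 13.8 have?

An n-cross-polytope has 2n vertices; here n = 57, giving 114.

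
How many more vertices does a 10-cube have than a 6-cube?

The 10-cube has 2^10 = 1024 vertices. The 6-cube has 2^6 = 64 vertices. Difference: 1024 - 64 = 960.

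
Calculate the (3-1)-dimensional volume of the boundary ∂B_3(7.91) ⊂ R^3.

|∂B_3(7.91)| = 4πr² = 4π·(7.91)² ≈ 786.254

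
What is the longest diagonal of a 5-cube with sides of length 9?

Diagonal = √5 · 9 ≈ 20.1246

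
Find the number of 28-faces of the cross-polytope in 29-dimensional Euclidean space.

Number of 28-faces = 2^(28+1) · C(29,28+1) = 536870912 · 1 = 536870912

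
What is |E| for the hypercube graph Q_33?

Number of 1-faces = C(33,1)·2^(33-1) = 33·4294967296 = 141733920768.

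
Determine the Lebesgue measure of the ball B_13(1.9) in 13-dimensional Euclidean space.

The n-ball volume is π^(n/2)·r^n/Γ(n/2+1). With n=13, r=1.9: V ≈ 3829.47.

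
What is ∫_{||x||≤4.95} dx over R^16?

The n-ball volume is π^(n/2)·r^n/Γ(n/2+1). With n=16, r=4.95: V ≈ 3.05747e+10.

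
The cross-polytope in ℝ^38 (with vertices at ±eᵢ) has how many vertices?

The vertices are ±e_1, ..., ±e_38, so there are 2·38 = 76.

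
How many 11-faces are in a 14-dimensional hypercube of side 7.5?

Choose 11 of 14 axes to span the face (C(14,11) = 364 ways), then fix each of the remaining 3 coordinates at one of its two extreme values (2^3 = 8 ways): 364·8 = 2912.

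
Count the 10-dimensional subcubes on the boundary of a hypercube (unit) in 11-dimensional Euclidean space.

Number of 10-faces = C(11,10) · 2^(11-10) = 11 · 2 = 22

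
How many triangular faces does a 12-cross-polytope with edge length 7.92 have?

An n-cross-polytope has 2^(k+1)·C(n,k+1) k-faces. Here 2^3·C(12,3) = 8·220 = 1760.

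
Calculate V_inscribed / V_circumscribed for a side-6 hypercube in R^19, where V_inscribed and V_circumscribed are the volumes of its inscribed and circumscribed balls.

Volume scales as r^n, and r_in/r_out = 1/√19, giving (1/√19)^19 ≈ 7.10953e-13.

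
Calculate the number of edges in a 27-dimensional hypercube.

The 27-cube has n·2^(n-1) = 27·2^26 = 27·67108864 = 1811939328 edges.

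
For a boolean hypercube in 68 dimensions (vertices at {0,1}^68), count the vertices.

Number of vertices = 2^68 = 295147905179352825856.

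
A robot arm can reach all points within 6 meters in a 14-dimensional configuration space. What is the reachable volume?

V = 544195584·π^7/35 ≈ 4.69609e+10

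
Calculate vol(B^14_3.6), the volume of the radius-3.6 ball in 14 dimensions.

The n-ball volume is π^(n/2)·r^n/Γ(n/2+1). With n=14, r=3.6: V ≈ 3.68005e+07.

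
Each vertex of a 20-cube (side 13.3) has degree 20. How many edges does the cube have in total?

An n-cube has n·2^(n-1) edges. With n = 20: 20·524288 = 10485760.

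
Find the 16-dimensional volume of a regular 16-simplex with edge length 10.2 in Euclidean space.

For a regular n-simplex with edge a, V = (a^n / n!)·√((n+1)/2^n). With a=10.2, n=16: V ≈ 10.5674.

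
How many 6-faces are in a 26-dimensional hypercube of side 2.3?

Choose 6 of 26 axes to span the face (C(26,6) = 230230 ways), then fix each of the remaining 20 coordinates at one of its two extreme values (2^20 = 1048576 ways): 230230·1048576 = 241413652480.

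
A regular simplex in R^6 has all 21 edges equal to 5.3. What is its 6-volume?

V_6 = √(7) · 5.3^6 / (6! · 2^(6/2)) ≈ 10.1808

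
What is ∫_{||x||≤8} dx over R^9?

The n-ball volume is π^(n/2)·r^n/Γ(n/2+1). With n=9, r=8: V = 4294967296·π^4/945 ≈ 4.42718e+08.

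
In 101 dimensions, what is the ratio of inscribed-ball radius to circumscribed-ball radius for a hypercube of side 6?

r_in / r_out = (6/2) / (6√101/2) = 1/√101 ≈ 0.0995037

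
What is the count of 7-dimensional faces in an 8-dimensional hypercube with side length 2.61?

Choose 7 of 8 axes to span the face (C(8,7) = 8 ways), then fix each of the remaining 1 coordinate at one of its two extreme values (2^1 = 2 ways): 8·2 = 16.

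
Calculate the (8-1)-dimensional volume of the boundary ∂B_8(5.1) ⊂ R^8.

S = n·V_n(r)/r = 8·V_8(5.1)/5.1 (volume-to-surface relation), giving 2.91387e+06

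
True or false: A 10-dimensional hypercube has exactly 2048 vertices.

False. The 10-cube has 2^10 = 1024 vertices.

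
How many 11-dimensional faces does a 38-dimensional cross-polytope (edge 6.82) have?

Number of 11-faces = 2^(11+1) · C(38,11+1) = 4096 · 2707475148 = 11089818206208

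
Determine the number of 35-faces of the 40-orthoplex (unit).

Each 35-face is the convex hull of 36 vertices, one chosen as ±e_i from each of 36 distinct axes: 2^36·C(40,36) = 6280272978903040.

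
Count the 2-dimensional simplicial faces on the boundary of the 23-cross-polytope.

An n-cross-polytope has 2^(k+1)·C(n,k+1) k-faces. Here 2^3·C(23,3) = 8·1771 = 14168.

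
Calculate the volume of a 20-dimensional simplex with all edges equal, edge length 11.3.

V = (11.3^20 / 20!) · √((20+1) / 2^20) ≈ 2.1196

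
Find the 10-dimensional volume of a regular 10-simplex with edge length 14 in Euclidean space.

V = (14^10 / 10!) · √((10+1) / 2^10) ≈ 8261.59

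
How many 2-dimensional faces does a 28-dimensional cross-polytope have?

Each 2-face is the convex hull of 3 vertices, one chosen as ±e_i from each of 3 distinct axes: 2^3·C(28,3) = 26208.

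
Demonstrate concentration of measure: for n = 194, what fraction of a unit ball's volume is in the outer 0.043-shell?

1 - (1-0.043)^194 ≈ 0.999802 ≈ 99.9802%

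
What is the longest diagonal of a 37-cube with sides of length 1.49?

The space diagonal of an n-cube of side s is s√n. Here 1.49·√37 ≈ 9.06332.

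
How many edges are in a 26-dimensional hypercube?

An n-cube has C(n,k)·2^(n-k) k-faces. Here C(26,1)·2^25 = 26·33554432 = 872415232.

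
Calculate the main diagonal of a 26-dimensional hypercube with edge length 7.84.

The space diagonal of an n-cube of side s is s√n. Here 7.84·√26 ≈ 39.9763.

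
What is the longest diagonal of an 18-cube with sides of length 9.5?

||(9.5,9.5,...,9.5)|| = √(18)·9.5 ≈ 40.3051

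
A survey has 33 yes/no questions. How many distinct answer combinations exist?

Each vertex is a binary string of length 33, so there are 2^33 = 8589934592.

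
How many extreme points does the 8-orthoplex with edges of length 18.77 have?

The vertices are ±e_1, ..., ±e_8, so there are 2·8 = 16.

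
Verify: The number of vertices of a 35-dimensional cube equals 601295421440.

False. The 35-cube has 2^35 = 34359738368 vertices.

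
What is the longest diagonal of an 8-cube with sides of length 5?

The space diagonal of an n-cube of side s is s√n. Here 5·√8 ≈ 14.1421.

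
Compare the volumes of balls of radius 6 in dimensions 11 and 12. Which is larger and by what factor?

V_11(6) ≈ 6.83547e+08, V_12(6) ≈ 2.90658e+09. The 12-ball is larger by a factor of 4.252.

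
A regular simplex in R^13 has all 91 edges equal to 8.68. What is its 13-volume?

Volume = 8.68^13 · √(14/2^13) / 13! ≈ 10.5401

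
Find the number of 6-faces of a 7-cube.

Number of 6-faces = C(7,6) · 2^(7-6) = 7 · 2 = 14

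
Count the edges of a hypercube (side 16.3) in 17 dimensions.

The 17-cube has n·2^(n-1) = 17·2^16 = 17·65536 = 1114112 edges.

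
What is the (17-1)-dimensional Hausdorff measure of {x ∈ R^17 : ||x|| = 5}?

S = n·V_n(r)/r = 17·V_17(5)/5 (volume-to-surface relation), giving 3125000000000·π^8/81081 ≈ 3.65704e+11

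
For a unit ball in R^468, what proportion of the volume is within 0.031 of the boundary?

Shell fraction = 1 - (1-0.031)^468 ≈ 0.9999996023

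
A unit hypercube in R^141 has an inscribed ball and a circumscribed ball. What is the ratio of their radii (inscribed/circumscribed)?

Ratio = (s/2)/(s√141/2) = 141^(-1/2) ≈ 0.0842152.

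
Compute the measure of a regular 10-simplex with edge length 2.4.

For a regular n-simplex with edge a, V = (a^n / n!)·√((n+1)/2^n). With a=2.4, n=10: V ≈ 0.000181091.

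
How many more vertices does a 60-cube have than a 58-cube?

The 60-cube has 2^60 = 1152921504606846976 vertices. The 58-cube has 2^58 = 288230376151711744 vertices. Difference: 1152921504606846976 - 288230376151711744 = 864691128455135232.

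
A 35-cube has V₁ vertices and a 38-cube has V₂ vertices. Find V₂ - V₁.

V₁ = 2^35 = 34359738368. V₂ = 2^38 = 274877906944. V₂ - V₁ = 240518168576.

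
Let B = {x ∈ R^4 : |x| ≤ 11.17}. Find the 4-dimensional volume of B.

Volume = π^{4/2}·(11.17)^4/Γ(3) ≈ 76821.4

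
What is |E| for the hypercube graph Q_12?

The 12-cube has n·2^(n-1) = 12·2^11 = 12·2048 = 24576 edges.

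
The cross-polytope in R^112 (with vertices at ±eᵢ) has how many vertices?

Number of vertices = 2n = 224.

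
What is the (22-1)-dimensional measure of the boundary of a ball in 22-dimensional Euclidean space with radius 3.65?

|∂B_22(3.65)| ≈ 1.04248e+11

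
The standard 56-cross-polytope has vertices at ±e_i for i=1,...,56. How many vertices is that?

The 56-dimensional cross-polytope has 2n = 2·56 = 112 vertices.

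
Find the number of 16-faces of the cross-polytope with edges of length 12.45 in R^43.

An n-cross-polytope has 2^(k+1)·C(n,k+1) k-faces. Here 2^17·C(43,17) = 131072·421171648758 = 55203810346008576.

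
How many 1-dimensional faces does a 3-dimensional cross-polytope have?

f_1(3-orthoplex) = 2^2 · (3 choose 2) = 12.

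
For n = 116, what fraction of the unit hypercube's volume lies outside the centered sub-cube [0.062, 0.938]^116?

The inner cube has side 1-2·0.062 = 0.876 and volume (0.876)^116 ≈ 2.14e-07, so the shell holds 0.999999786 of the volume.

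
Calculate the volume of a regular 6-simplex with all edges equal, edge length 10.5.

V_6 = √(7) · 10.5^6 / (6! · 2^(6/2)) ≈ 615.549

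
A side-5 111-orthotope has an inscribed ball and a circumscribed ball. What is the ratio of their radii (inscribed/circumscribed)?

Ratio = (s/2)/(s√111/2) = 111^(-1/2) ≈ 0.0949158.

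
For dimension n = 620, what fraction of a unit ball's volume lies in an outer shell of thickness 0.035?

1 - (1-0.035)^620 ≈ 1 - 2.552e-10 ≈ (100 - 2.55e-08)%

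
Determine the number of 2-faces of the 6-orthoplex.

Number of 2-faces = 2^(2+1) · C(6,2+1) = 8 · 20 = 160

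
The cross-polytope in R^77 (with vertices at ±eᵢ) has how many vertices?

The vertices are ±e_1, ..., ±e_77, so there are 2·77 = 154.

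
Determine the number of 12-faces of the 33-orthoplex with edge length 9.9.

f_12(33-orthoplex) = 2^13 · (33 choose 13) = 4695379476480.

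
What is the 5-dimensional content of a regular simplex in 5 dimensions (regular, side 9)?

V = (9^5 / 5!) · √((5+1) / 2^5) ≈ 213.075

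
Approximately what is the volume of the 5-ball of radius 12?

The n-ball volume is π^(n/2)·r^n/Γ(n/2+1). With n=5, r=12: V = 663552·π^2/5 ≈ 1.3098e+06.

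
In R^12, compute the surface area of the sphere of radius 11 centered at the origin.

S = n·V_n(r)/r = 12·V_12(11)/11 (volume-to-surface relation), giving 285311670611·π^6/60 ≈ 4.57159e+12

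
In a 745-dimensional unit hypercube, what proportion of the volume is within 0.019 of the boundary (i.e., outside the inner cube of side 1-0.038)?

1 - (1 - 2·0.019)^745 = 1 - 0.962^745 ≈ 1 - 2.92e-13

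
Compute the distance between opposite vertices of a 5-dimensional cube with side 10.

||(10,10,...,10)|| = √(5)·10 ≈ 22.3607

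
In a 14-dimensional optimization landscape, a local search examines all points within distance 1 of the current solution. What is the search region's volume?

V = π^7/5040 ≈ 0.599265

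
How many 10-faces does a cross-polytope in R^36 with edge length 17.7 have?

Number of 10-faces = 2^(10+1) · C(36,10+1) = 2048 · 600805296 = 1230449246208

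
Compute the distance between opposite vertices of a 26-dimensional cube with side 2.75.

||(2.75,2.75,...,2.75)|| = √(26)·2.75 ≈ 14.0223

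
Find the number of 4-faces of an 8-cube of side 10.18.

Number of 4-faces = C(8,4) · 2^(8-4) = 70 · 16 = 1120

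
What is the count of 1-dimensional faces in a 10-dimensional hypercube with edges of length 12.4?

Choose 1 of 10 axes to span the face (C(10,1) = 10 ways), then fix each of the remaining 9 coordinates at one of its two extreme values (2^9 = 512 ways): 10·512 = 5120.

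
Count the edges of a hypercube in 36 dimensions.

An n-cube has n·2^(n-1) edges. With n = 36: 36·34359738368 = 1236950581248.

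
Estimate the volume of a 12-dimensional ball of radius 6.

V_12(6) = π^(12/2) · (6)^12 / Γ(12/2 + 1) = 15116544·π^6/5 ≈ 2.90658e+09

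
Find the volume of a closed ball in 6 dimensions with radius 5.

The n-ball volume is π^(n/2)·r^n/Γ(n/2+1). With n=6, r=5: V = 15625·π^3/6 ≈ 80745.5.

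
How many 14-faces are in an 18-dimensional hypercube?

f_14(18-cube) = (18 choose 14) · 2^4 = 48960.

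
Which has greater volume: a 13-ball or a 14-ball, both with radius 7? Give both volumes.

V_13(7) ≈ 8.82299e+10. V_14(7) ≈ 4.06435e+11. The 14-ball is larger.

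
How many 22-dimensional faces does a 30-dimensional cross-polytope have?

f_22(30-orthoplex) = 2^23 · (30 choose 23) = 17077528166400.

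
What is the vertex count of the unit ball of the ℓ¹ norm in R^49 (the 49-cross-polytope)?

The 49-dimensional cross-polytope has 2n = 2·49 = 98 vertices.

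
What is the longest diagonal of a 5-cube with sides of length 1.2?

Diagonal = √5 · 1.2 ≈ 2.68328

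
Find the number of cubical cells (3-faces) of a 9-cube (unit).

An n-cube has C(n,k)·2^(n-k) k-faces. Here C(9,3)·2^6 = 84·64 = 5376.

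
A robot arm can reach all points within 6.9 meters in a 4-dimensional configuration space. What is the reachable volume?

Volume = π^{4/2}·(6.9)^4/Γ(3) ≈ 11185.8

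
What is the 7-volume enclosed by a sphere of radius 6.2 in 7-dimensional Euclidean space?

Volume = π^{7/2}·(6.2)^7/Γ(9/2) ≈ 1.66388e+06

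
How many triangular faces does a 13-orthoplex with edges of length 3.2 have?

An n-cross-polytope has 2^(k+1)·C(n,k+1) k-faces. Here 2^3·C(13,3) = 8·286 = 2288.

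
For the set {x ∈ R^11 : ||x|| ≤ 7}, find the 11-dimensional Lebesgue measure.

The n-ball volume is π^(n/2)·r^n/Γ(n/2+1). With n=11, r=7: V = 18078415936·π^5/1485 ≈ 3.72549e+09.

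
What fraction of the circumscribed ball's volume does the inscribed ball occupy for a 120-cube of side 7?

The radii are 7/2 and 7√120/2, so the volume ratio is (1/√120)^120 = 120^{-120/2} ≈ 1.7747e-125.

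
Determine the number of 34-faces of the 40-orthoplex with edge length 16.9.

An n-cross-polytope has 2^(k+1)·C(n,k+1) k-faces. Here 2^35·C(40,35) = 34359738368·658008 = 22608982724050944.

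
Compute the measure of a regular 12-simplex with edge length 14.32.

V_12 = √(13) · 14.32^12 / (12! · 2^(12/2)) ≈ 8745.22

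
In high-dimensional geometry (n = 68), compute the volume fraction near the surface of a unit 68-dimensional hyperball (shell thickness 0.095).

1 - (1-0.095)^68 ≈ 0.998873 ≈ 99.89%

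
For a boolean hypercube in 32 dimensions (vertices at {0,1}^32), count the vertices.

Each vertex is a binary string of length 32, so there are 2^32 = 4294967296.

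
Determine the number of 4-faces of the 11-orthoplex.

Each 4-face is the convex hull of 5 vertices, one chosen as ±e_i from each of 5 distinct axes: 2^5·C(11,5) = 14784.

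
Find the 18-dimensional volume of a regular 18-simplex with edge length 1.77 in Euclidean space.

Volume = 1.77^18 · √(19/2^18) / 18! ≈ 3.8662e-14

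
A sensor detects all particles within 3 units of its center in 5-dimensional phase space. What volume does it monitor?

The n-ball volume is π^(n/2)·r^n/Γ(n/2+1). With n=5, r=3: V = 648·π^2/5 ≈ 1279.1.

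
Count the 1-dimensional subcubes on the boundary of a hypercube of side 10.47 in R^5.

An n-cube has C(n,k)·2^(n-k) k-faces. Here C(5,1)·2^4 = 5·16 = 80.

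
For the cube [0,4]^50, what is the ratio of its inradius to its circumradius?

r_in / r_out = (4/2) / (4√50/2) = 1/√50 ≈ 0.141421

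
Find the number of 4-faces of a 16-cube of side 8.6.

f_4(16-cube) = (16 choose 4) · 2^12 = 7454720.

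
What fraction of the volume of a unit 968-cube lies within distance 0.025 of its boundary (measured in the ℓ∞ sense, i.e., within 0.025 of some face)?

The inner cube has side 1-2·0.025 = 0.95 and volume (0.95)^968 ≈ 2.732e-22, so the shell holds 1 - 2.732e-22 of the volume.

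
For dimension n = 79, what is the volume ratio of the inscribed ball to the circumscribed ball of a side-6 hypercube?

V_in / V_out = (r_in/r_out)^79 = (1/√79)^79 = 79^(-79/2) ≈ 1.10594e-75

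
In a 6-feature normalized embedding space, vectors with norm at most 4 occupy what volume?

Volume = π^{6/2}·(4)^6/Γ(4) = 2048·π^3/3 ≈ 21167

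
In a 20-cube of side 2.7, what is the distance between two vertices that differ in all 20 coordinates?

||(2.7,2.7,...,2.7)|| = √(20)·2.7 ≈ 12.0748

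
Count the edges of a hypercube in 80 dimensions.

An n-cube has n·2^(n-1) edges. With n = 80: 80·604462909807314587353088 = 48357032784585166988247040.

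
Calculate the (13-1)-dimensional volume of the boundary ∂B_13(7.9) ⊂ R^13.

|∂B_13(7.9)| ≈ 6.99536e+11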